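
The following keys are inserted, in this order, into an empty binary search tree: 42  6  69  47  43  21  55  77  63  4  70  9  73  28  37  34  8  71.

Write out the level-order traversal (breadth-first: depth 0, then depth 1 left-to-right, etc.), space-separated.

Resulting structure (node: left, right):
  42: L=6, R=69
  6: L=4, R=21
  69: L=47, R=77
  47: L=43, R=55
  43: L=–, R=–
  21: L=9, R=28
  55: L=–, R=63
  77: L=70, R=–
  63: L=–, R=–
  4: L=–, R=–
  70: L=–, R=73
  9: L=8, R=–
  73: L=71, R=–
  28: L=–, R=37
  37: L=34, R=–
  34: L=–, R=–
  8: L=–, R=–
  71: L=–, R=–

42 6 69 4 21 47 77 9 28 43 55 70 8 37 63 73 34 71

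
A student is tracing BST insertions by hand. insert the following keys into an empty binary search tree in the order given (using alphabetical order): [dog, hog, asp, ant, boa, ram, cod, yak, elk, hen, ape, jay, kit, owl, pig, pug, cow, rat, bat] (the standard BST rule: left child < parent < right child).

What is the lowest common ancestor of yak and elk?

Insert dog: tree is empty, so dog becomes the root.
Insert hog: hog > dog → go right. Place as right child of dog.
Insert asp: asp < dog → go left. Place as left child of dog.
Insert ant: ant < dog → go left; ant < asp → go left. Place as left child of asp.
Insert boa: boa < dog → go left; boa > asp → go right. Place as right child of asp.
Insert ram: ram > dog → go right; ram > hog → go right. Place as right child of hog.
Insert cod: cod < dog → go left; cod > asp → go right; cod > boa → go right. Place as right child of boa.
Insert yak: yak > dog → go right; yak > hog → go right; yak > ram → go right. Place as right child of ram.
Insert elk: elk > dog → go right; elk < hog → go left. Place as left child of hog.
Insert hen: hen > dog → go right; hen < hog → go left; hen > elk → go right. Place as right child of elk.
Insert ape: ape < dog → go left; ape < asp → go left; ape > ant → go right. Place as right child of ant.
Insert jay: jay > dog → go right; jay > hog → go right; jay < ram → go left. Place as left child of ram.
Insert kit: kit > dog → go right; kit > hog → go right; kit < ram → go left; kit > jay → go right. Place as right child of jay.
Insert owl: owl > dog → go right; owl > hog → go right; owl < ram → go left; owl > jay → go right; owl > kit → go right. Place as right child of kit.
Insert pig: pig > dog → go right; pig > hog → go right; pig < ram → go left; pig > jay → go right; pig > kit → go right; pig > owl → go right. Place as right child of owl.
Insert pug: pug > dog → go right; pug > hog → go right; pug < ram → go left; pug > jay → go right; pug > kit → go right; pug > owl → go right; pug > pig → go right. Place as right child of pig.
Insert cow: cow < dog → go left; cow > asp → go right; cow > boa → go right; cow > cod → go right. Place as right child of cod.
Insert rat: rat > dog → go right; rat > hog → go right; rat > ram → go right; rat < yak → go left. Place as left child of yak.
Insert bat: bat < dog → go left; bat > asp → go right; bat < boa → go left. Place as left child of boa.

Path to yak: dog → hog → ram → yak
Path to elk: dog → hog → elk
The paths share a prefix ending at hog, then split left and right.

hog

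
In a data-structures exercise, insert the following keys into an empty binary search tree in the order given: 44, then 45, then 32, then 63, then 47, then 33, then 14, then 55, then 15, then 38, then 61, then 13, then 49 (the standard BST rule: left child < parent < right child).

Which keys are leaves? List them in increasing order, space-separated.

44: root
45: right child of 44 (depth 1)
32: left child of 44 (depth 1)
63: right child of 45 (depth 2)
47: left child of 63 (depth 3)
33: right child of 32 (depth 2)
14: left child of 32 (depth 2)
55: right child of 47 (depth 4)
15: right child of 14 (depth 3)
38: right child of 33 (depth 3)
61: right child of 55 (depth 5)
13: left child of 14 (depth 3)
49: left child of 55 (depth 5)

13 15 38 49 61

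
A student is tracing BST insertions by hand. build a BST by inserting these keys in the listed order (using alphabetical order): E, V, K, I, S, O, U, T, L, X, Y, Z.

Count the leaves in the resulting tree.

4

E: root
V: right child of E (depth 1)
K: left child of V (depth 2)
I: left child of K (depth 3)
S: right child of K (depth 3)
O: left child of S (depth 4)
U: right child of S (depth 4)
T: left child of U (depth 5)
L: left child of O (depth 5)
X: right child of V (depth 2)
Y: right child of X (depth 3)
Z: right child of Y (depth 4)

Leaves: I, L, T, Z — 4 in total.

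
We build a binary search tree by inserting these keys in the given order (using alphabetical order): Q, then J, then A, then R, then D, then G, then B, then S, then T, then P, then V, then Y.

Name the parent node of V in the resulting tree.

Insert Q: tree is empty, so Q becomes the root.
Insert J: J < Q → go left. Place as left child of Q.
Insert A: A < Q → go left; A < J → go left. Place as left child of J.
Insert R: R > Q → go right. Place as right child of Q.
Insert D: D < Q → go left; D < J → go left; D > A → go right. Place as right child of A.
Insert G: G < Q → go left; G < J → go left; G > A → go right; G > D → go right. Place as right child of D.
Insert B: B < Q → go left; B < J → go left; B > A → go right; B < D → go left. Place as left child of D.
Insert S: S > Q → go right; S > R → go right. Place as right child of R.
Insert T: T > Q → go right; T > R → go right; T > S → go right. Place as right child of S.
Insert P: P < Q → go left; P > J → go right. Place as right child of J.
Insert V: V > Q → go right; V > R → go right; V > S → go right; V > T → go right. Place as right child of T.
Insert Y: Y > Q → go right; Y > R → go right; Y > S → go right; Y > T → go right; Y > V → go right. Place as right child of V.

T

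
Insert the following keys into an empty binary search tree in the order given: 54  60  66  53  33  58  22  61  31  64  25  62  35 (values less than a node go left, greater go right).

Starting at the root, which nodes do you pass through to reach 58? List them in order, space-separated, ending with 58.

54: root
60: right child of 54 (depth 1)
66: right child of 60 (depth 2)
53: left child of 54 (depth 1)
33: left child of 53 (depth 2)
58: left child of 60 (depth 2)
22: left child of 33 (depth 3)
61: left child of 66 (depth 3)
31: right child of 22 (depth 4)
64: right child of 61 (depth 4)
25: left child of 31 (depth 5)
62: left child of 64 (depth 5)
35: right child of 33 (depth 3)

54 60 58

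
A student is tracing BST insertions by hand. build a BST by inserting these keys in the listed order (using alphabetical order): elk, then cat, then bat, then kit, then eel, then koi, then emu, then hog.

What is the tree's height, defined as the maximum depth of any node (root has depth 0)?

3

elk: root
cat: left child of elk (depth 1)
bat: left child of cat (depth 2)
kit: right child of elk (depth 1)
eel: right child of cat (depth 2)
koi: right child of kit (depth 2)
emu: left child of kit (depth 2)
hog: right child of emu (depth 3)

The deepest node is hog at depth 3.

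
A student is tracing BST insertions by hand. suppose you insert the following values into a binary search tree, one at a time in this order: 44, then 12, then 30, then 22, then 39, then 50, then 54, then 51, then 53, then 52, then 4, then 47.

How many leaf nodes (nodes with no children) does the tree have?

5

44: root
12: left child of 44 (depth 1)
30: right child of 12 (depth 2)
22: left child of 30 (depth 3)
39: right child of 30 (depth 3)
50: right child of 44 (depth 1)
54: right child of 50 (depth 2)
51: left child of 54 (depth 3)
53: right child of 51 (depth 4)
52: left child of 53 (depth 5)
4: left child of 12 (depth 2)
47: left child of 50 (depth 2)

Leaves: 4, 22, 39, 47, 52 — 5 in total.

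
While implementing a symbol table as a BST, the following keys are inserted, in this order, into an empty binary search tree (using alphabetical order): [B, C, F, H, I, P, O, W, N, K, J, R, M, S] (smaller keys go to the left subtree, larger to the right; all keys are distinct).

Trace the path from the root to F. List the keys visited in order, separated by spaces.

Resulting structure (node: left, right):
  B: L=–, R=C
  C: L=–, R=F
  F: L=–, R=H
  H: L=–, R=I
  I: L=–, R=P
  P: L=O, R=W
  O: L=N, R=–
  W: L=R, R=–
  N: L=K, R=–
  K: L=J, R=M
  J: L=–, R=–
  R: L=–, R=S
  M: L=–, R=–
  S: L=–, R=–

B C F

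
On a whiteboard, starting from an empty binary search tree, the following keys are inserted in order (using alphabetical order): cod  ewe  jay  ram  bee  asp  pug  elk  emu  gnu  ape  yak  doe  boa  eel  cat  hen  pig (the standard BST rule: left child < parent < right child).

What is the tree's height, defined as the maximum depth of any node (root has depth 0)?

cod: root
ewe: right child of cod (depth 1)
jay: right child of ewe (depth 2)
ram: right child of jay (depth 3)
bee: left child of cod (depth 1)
asp: left child of bee (depth 2)
pug: left child of ram (depth 4)
elk: left child of ewe (depth 2)
emu: right child of elk (depth 3)
gnu: left child of jay (depth 3)
ape: left child of asp (depth 3)
yak: right child of ram (depth 4)
doe: left child of elk (depth 3)
boa: right child of bee (depth 2)
eel: right child of doe (depth 4)
cat: right child of boa (depth 3)
hen: right child of gnu (depth 4)
pig: left child of pug (depth 5)

The deepest node is pig at depth 5.

5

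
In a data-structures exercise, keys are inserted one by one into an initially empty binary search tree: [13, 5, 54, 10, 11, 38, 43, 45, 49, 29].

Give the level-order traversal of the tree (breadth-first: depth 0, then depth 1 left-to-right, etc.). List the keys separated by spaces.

13 5 54 10 38 11 29 43 45 49

13: root
5: left child of 13 (depth 1)
54: right child of 13 (depth 1)
10: right child of 5 (depth 2)
11: right child of 10 (depth 3)
38: left child of 54 (depth 2)
43: right child of 38 (depth 3)
45: right child of 43 (depth 4)
49: right child of 45 (depth 5)
29: left child of 38 (depth 3)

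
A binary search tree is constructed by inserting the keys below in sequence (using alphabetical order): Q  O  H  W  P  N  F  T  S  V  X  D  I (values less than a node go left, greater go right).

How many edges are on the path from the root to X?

2

Insert Q: tree is empty, so Q becomes the root.
Insert O: O < Q → go left. Place as left child of Q.
Insert H: H < Q → go left; H < O → go left. Place as left child of O.
Insert W: W > Q → go right. Place as right child of Q.
Insert P: P < Q → go left; P > O → go right. Place as right child of O.
Insert N: N < Q → go left; N < O → go left; N > H → go right. Place as right child of H.
Insert F: F < Q → go left; F < O → go left; F < H → go left. Place as left child of H.
Insert T: T > Q → go right; T < W → go left. Place as left child of W.
Insert S: S > Q → go right; S < W → go left; S < T → go left. Place as left child of T.
Insert V: V > Q → go right; V < W → go left; V > T → go right. Place as right child of T.
Insert X: X > Q → go right; X > W → go right. Place as right child of W.
Insert D: D < Q → go left; D < O → go left; D < H → go left; D < F → go left. Place as left child of F.
Insert I: I < Q → go left; I < O → go left; I > H → go right; I < N → go left. Place as left child of N.

Path to X: Q → W → X, which is 2 edges.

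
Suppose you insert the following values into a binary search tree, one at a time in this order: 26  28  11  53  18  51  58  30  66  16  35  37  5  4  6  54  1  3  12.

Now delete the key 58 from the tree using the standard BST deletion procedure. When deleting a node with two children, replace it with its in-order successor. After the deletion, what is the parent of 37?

35

26: root
28: right child of 26 (depth 1)
11: left child of 26 (depth 1)
53: right child of 28 (depth 2)
18: right child of 11 (depth 2)
51: left child of 53 (depth 3)
58: right child of 53 (depth 3)
30: left child of 51 (depth 4)
66: right child of 58 (depth 4)
16: left child of 18 (depth 3)
35: right child of 30 (depth 5)
37: right child of 35 (depth 6)
5: left child of 11 (depth 2)
4: left child of 5 (depth 3)
6: right child of 5 (depth 3)
54: left child of 58 (depth 4)
1: left child of 4 (depth 4)
3: right child of 1 (depth 5)
12: left child of 16 (depth 4)

Delete 58 (two children — replace with in-order successor).
After deletion, 37's parent is 35.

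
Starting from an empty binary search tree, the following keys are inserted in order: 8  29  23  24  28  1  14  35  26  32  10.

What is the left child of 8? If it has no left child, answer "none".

1

8: root
29: right child of 8 (depth 1)
23: left child of 29 (depth 2)
24: right child of 23 (depth 3)
28: right child of 24 (depth 4)
1: left child of 8 (depth 1)
14: left child of 23 (depth 3)
35: right child of 29 (depth 2)
26: left child of 28 (depth 5)
32: left child of 35 (depth 3)
10: left child of 14 (depth 4)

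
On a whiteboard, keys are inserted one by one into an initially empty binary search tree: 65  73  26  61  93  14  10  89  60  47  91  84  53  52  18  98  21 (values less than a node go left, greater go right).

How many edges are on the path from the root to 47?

65: root
73: right child of 65 (depth 1)
26: left child of 65 (depth 1)
61: right child of 26 (depth 2)
93: right child of 73 (depth 2)
14: left child of 26 (depth 2)
10: left child of 14 (depth 3)
89: left child of 93 (depth 3)
60: left child of 61 (depth 3)
47: left child of 60 (depth 4)
91: right child of 89 (depth 4)
84: left child of 89 (depth 4)
53: right child of 47 (depth 5)
52: left child of 53 (depth 6)
18: right child of 14 (depth 3)
98: right child of 93 (depth 3)
21: right child of 18 (depth 4)

Path to 47: 65 → 26 → 61 → 60 → 47, which is 4 edges.

4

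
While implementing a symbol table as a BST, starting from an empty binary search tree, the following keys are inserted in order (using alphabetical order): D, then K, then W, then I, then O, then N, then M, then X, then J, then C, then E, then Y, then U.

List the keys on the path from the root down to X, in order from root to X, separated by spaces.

Insert D: tree is empty, so D becomes the root.
Insert K: K > D → go right. Place as right child of D.
Insert W: W > D → go right; W > K → go right. Place as right child of K.
Insert I: I > D → go right; I < K → go left. Place as left child of K.
Insert O: O > D → go right; O > K → go right; O < W → go left. Place as left child of W.
Insert N: N > D → go right; N > K → go right; N < W → go left; N < O → go left. Place as left child of O.
Insert M: M > D → go right; M > K → go right; M < W → go left; M < O → go left; M < N → go left. Place as left child of N.
Insert X: X > D → go right; X > K → go right; X > W → go right. Place as right child of W.
Insert J: J > D → go right; J < K → go left; J > I → go right. Place as right child of I.
Insert C: C < D → go left. Place as left child of D.
Insert E: E > D → go right; E < K → go left; E < I → go left. Place as left child of I.
Insert Y: Y > D → go right; Y > K → go right; Y > W → go right; Y > X → go right. Place as right child of X.
Insert U: U > D → go right; U > K → go right; U < W → go left; U > O → go right. Place as right child of O.

D K W X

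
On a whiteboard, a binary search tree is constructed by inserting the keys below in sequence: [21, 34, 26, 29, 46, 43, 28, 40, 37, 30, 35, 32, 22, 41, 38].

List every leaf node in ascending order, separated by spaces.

Resulting structure (node: left, right):
  21: L=–, R=34
  34: L=26, R=46
  26: L=22, R=29
  29: L=28, R=30
  46: L=43, R=–
  43: L=40, R=–
  28: L=–, R=–
  40: L=37, R=41
  37: L=35, R=38
  30: L=–, R=32
  35: L=–, R=–
  32: L=–, R=–
  22: L=–, R=–
  41: L=–, R=–
  38: L=–, R=–

22 28 32 35 38 41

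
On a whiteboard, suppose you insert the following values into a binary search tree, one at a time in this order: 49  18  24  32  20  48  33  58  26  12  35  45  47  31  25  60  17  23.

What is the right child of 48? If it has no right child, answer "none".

49: root
18: left child of 49 (depth 1)
24: right child of 18 (depth 2)
32: right child of 24 (depth 3)
20: left child of 24 (depth 3)
48: right child of 32 (depth 4)
33: left child of 48 (depth 5)
58: right child of 49 (depth 1)
26: left child of 32 (depth 4)
12: left child of 18 (depth 2)
35: right child of 33 (depth 6)
45: right child of 35 (depth 7)
47: right child of 45 (depth 8)
31: right child of 26 (depth 5)
25: left child of 26 (depth 5)
60: right child of 58 (depth 2)
17: right child of 12 (depth 3)
23: right child of 20 (depth 4)

none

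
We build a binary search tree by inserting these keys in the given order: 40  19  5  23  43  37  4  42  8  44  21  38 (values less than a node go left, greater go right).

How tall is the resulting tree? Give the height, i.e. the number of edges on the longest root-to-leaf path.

40: root
19: left child of 40 (depth 1)
5: left child of 19 (depth 2)
23: right child of 19 (depth 2)
43: right child of 40 (depth 1)
37: right child of 23 (depth 3)
4: left child of 5 (depth 3)
42: left child of 43 (depth 2)
8: right child of 5 (depth 3)
44: right child of 43 (depth 2)
21: left child of 23 (depth 3)
38: right child of 37 (depth 4)

The deepest node is 38 at depth 4.

4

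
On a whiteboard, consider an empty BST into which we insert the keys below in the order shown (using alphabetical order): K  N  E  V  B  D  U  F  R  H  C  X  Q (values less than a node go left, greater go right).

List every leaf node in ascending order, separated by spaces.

Insert K: tree is empty, so K becomes the root.
Insert N: N > K → go right. Place as right child of K.
Insert E: E < K → go left. Place as left child of K.
Insert V: V > K → go right; V > N → go right. Place as right child of N.
Insert B: B < K → go left; B < E → go left. Place as left child of E.
Insert D: D < K → go left; D < E → go left; D > B → go right. Place as right child of B.
Insert U: U > K → go right; U > N → go right; U < V → go left. Place as left child of V.
Insert F: F < K → go left; F > E → go right. Place as right child of E.
Insert R: R > K → go right; R > N → go right; R < V → go left; R < U → go left. Place as left child of U.
Insert H: H < K → go left; H > E → go right; H > F → go right. Place as right child of F.
Insert C: C < K → go left; C < E → go left; C > B → go right; C < D → go left. Place as left child of D.
Insert X: X > K → go right; X > N → go right; X > V → go right. Place as right child of V.
Insert Q: Q > K → go right; Q > N → go right; Q < V → go left; Q < U → go left; Q < R → go left. Place as left child of R.

C H Q X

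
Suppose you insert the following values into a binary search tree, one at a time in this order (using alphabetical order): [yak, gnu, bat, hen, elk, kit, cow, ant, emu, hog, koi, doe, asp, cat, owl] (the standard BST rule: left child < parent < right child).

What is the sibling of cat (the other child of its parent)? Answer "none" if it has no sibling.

yak: root
gnu: left child of yak (depth 1)
bat: left child of gnu (depth 2)
hen: right child of gnu (depth 2)
elk: right child of bat (depth 3)
kit: right child of hen (depth 3)
cow: left child of elk (depth 4)
ant: left child of bat (depth 3)
emu: right child of elk (depth 4)
hog: left child of kit (depth 4)
koi: right child of kit (depth 4)
doe: right child of cow (depth 5)
asp: right child of ant (depth 4)
cat: left child of cow (depth 5)
owl: right child of koi (depth 5)

cat's parent is cow; the other child of cow is doe.

doe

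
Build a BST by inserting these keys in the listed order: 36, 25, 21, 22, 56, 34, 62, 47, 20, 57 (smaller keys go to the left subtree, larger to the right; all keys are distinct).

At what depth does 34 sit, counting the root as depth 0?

Resulting structure (node: left, right):
  36: L=25, R=56
  25: L=21, R=34
  21: L=20, R=22
  22: L=–, R=–
  56: L=47, R=62
  34: L=–, R=–
  62: L=57, R=–
  47: L=–, R=–
  20: L=–, R=–
  57: L=–, R=–

Path to 34: 36 → 25 → 34, which is 2 edges.

2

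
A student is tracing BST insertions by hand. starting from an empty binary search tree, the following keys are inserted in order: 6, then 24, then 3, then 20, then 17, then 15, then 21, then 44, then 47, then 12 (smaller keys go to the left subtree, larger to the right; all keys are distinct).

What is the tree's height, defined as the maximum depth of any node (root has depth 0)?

Insert 6: tree is empty, so 6 becomes the root.
Insert 24: 24 > 6 → go right. Place as right child of 6.
Insert 3: 3 < 6 → go left. Place as left child of 6.
Insert 20: 20 > 6 → go right; 20 < 24 → go left. Place as left child of 24.
Insert 17: 17 > 6 → go right; 17 < 24 → go left; 17 < 20 → go left. Place as left child of 20.
Insert 15: 15 > 6 → go right; 15 < 24 → go left; 15 < 20 → go left; 15 < 17 → go left. Place as left child of 17.
Insert 21: 21 > 6 → go right; 21 < 24 → go left; 21 > 20 → go right. Place as right child of 20.
Insert 44: 44 > 6 → go right; 44 > 24 → go right. Place as right child of 24.
Insert 47: 47 > 6 → go right; 47 > 24 → go right; 47 > 44 → go right. Place as right child of 44.
Insert 12: 12 > 6 → go right; 12 < 24 → go left; 12 < 20 → go left; 12 < 17 → go left; 12 < 15 → go left. Place as left child of 15.

The deepest node is 12 at depth 5.

5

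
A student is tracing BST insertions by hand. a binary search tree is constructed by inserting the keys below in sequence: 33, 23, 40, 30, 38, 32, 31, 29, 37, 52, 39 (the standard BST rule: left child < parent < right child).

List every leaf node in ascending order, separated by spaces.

29 31 37 39 52

Resulting structure (node: left, right):
  33: L=23, R=40
  23: L=–, R=30
  40: L=38, R=52
  30: L=29, R=32
  38: L=37, R=39
  32: L=31, R=–
  31: L=–, R=–
  29: L=–, R=–
  37: L=–, R=–
  52: L=–, R=–
  39: L=–, R=–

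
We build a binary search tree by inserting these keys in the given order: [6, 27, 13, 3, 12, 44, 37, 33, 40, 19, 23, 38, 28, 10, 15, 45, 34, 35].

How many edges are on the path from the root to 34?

5

Insert 6: tree is empty, so 6 becomes the root.
Insert 27: 27 > 6 → go right. Place as right child of 6.
Insert 13: 13 > 6 → go right; 13 < 27 → go left. Place as left child of 27.
Insert 3: 3 < 6 → go left. Place as left child of 6.
Insert 12: 12 > 6 → go right; 12 < 27 → go left; 12 < 13 → go left. Place as left child of 13.
Insert 44: 44 > 6 → go right; 44 > 27 → go right. Place as right child of 27.
Insert 37: 37 > 6 → go right; 37 > 27 → go right; 37 < 44 → go left. Place as left child of 44.
Insert 33: 33 > 6 → go right; 33 > 27 → go right; 33 < 44 → go left; 33 < 37 → go left. Place as left child of 37.
Insert 40: 40 > 6 → go right; 40 > 27 → go right; 40 < 44 → go left; 40 > 37 → go right. Place as right child of 37.
Insert 19: 19 > 6 → go right; 19 < 27 → go left; 19 > 13 → go right. Place as right child of 13.
Insert 23: 23 > 6 → go right; 23 < 27 → go left; 23 > 13 → go right; 23 > 19 → go right. Place as right child of 19.
Insert 38: 38 > 6 → go right; 38 > 27 → go right; 38 < 44 → go left; 38 > 37 → go right; 38 < 40 → go left. Place as left child of 40.
Insert 28: 28 > 6 → go right; 28 > 27 → go right; 28 < 44 → go left; 28 < 37 → go left; 28 < 33 → go left. Place as left child of 33.
Insert 10: 10 > 6 → go right; 10 < 27 → go left; 10 < 13 → go left; 10 < 12 → go left. Place as left child of 12.
Insert 15: 15 > 6 → go right; 15 < 27 → go left; 15 > 13 → go right; 15 < 19 → go left. Place as left child of 19.
Insert 45: 45 > 6 → go right; 45 > 27 → go right; 45 > 44 → go right. Place as right child of 44.
Insert 34: 34 > 6 → go right; 34 > 27 → go right; 34 < 44 → go left; 34 < 37 → go left; 34 > 33 → go right. Place as right child of 33.
Insert 35: 35 > 6 → go right; 35 > 27 → go right; 35 < 44 → go left; 35 < 37 → go left; 35 > 33 → go right; 35 > 34 → go right. Place as right child of 34.

Path to 34: 6 → 27 → 44 → 37 → 33 → 34, which is 5 edges.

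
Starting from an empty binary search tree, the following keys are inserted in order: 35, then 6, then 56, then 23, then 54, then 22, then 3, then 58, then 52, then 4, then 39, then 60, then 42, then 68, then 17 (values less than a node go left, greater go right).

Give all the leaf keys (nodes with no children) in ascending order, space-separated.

35: root
6: left child of 35 (depth 1)
56: right child of 35 (depth 1)
23: right child of 6 (depth 2)
54: left child of 56 (depth 2)
22: left child of 23 (depth 3)
3: left child of 6 (depth 2)
58: right child of 56 (depth 2)
52: left child of 54 (depth 3)
4: right child of 3 (depth 3)
39: left child of 52 (depth 4)
60: right child of 58 (depth 3)
42: right child of 39 (depth 5)
68: right child of 60 (depth 4)
17: left child of 22 (depth 4)

4 17 42 68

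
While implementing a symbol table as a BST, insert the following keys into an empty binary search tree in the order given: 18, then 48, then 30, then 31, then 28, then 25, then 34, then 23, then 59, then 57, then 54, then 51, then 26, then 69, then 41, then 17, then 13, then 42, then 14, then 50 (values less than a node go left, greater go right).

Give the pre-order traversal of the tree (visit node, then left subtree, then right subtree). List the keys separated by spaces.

18 17 13 14 48 30 28 25 23 26 31 34 41 42 59 57 54 51 50 69

Resulting structure (node: left, right):
  18: L=17, R=48
  48: L=30, R=59
  30: L=28, R=31
  31: L=–, R=34
  28: L=25, R=–
  25: L=23, R=26
  34: L=–, R=41
  23: L=–, R=–
  59: L=57, R=69
  57: L=54, R=–
  54: L=51, R=–
  51: L=50, R=–
  26: L=–, R=–
  69: L=–, R=–
  41: L=–, R=42
  17: L=13, R=–
  13: L=–, R=14
  42: L=–, R=–
  14: L=–, R=–
  50: L=–, R=–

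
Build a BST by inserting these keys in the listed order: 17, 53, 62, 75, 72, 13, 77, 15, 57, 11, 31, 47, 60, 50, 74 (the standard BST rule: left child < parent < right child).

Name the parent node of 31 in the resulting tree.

53

17: root
53: right child of 17 (depth 1)
62: right child of 53 (depth 2)
75: right child of 62 (depth 3)
72: left child of 75 (depth 4)
13: left child of 17 (depth 1)
77: right child of 75 (depth 4)
15: right child of 13 (depth 2)
57: left child of 62 (depth 3)
11: left child of 13 (depth 2)
31: left child of 53 (depth 2)
47: right child of 31 (depth 3)
60: right child of 57 (depth 4)
50: right child of 47 (depth 4)
74: right child of 72 (depth 5)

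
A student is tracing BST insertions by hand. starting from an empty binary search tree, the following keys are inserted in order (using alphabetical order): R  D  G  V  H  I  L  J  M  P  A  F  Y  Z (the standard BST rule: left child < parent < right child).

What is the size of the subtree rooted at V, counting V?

3

Insert R: tree is empty, so R becomes the root.
Insert D: D < R → go left. Place as left child of R.
Insert G: G < R → go left; G > D → go right. Place as right child of D.
Insert V: V > R → go right. Place as right child of R.
Insert H: H < R → go left; H > D → go right; H > G → go right. Place as right child of G.
Insert I: I < R → go left; I > D → go right; I > G → go right; I > H → go right. Place as right child of H.
Insert L: L < R → go left; L > D → go right; L > G → go right; L > H → go right; L > I → go right. Place as right child of I.
Insert J: J < R → go left; J > D → go right; J > G → go right; J > H → go right; J > I → go right; J < L → go left. Place as left child of L.
Insert M: M < R → go left; M > D → go right; M > G → go right; M > H → go right; M > I → go right; M > L → go right. Place as right child of L.
Insert P: P < R → go left; P > D → go right; P > G → go right; P > H → go right; P > I → go right; P > L → go right; P > M → go right. Place as right child of M.
Insert A: A < R → go left; A < D → go left. Place as left child of D.
Insert F: F < R → go left; F > D → go right; F < G → go left. Place as left child of G.
Insert Y: Y > R → go right; Y > V → go right. Place as right child of V.
Insert Z: Z > R → go right; Z > V → go right; Z > Y → go right. Place as right child of Y.

Subtree rooted at V contains: V, Y, Z — 3 nodes.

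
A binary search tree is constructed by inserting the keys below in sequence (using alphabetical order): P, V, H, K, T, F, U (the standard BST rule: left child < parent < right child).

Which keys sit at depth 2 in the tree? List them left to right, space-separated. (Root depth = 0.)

F K T

P: root
V: right child of P (depth 1)
H: left child of P (depth 1)
K: right child of H (depth 2)
T: left child of V (depth 2)
F: left child of H (depth 2)
U: right child of T (depth 3)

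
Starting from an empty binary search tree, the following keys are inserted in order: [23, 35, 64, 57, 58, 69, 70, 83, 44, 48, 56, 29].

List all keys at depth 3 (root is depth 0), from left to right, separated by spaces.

Insert 23: tree is empty, so 23 becomes the root.
Insert 35: 35 > 23 → go right. Place as right child of 23.
Insert 64: 64 > 23 → go right; 64 > 35 → go right. Place as right child of 35.
Insert 57: 57 > 23 → go right; 57 > 35 → go right; 57 < 64 → go left. Place as left child of 64.
Insert 58: 58 > 23 → go right; 58 > 35 → go right; 58 < 64 → go left; 58 > 57 → go right. Place as right child of 57.
Insert 69: 69 > 23 → go right; 69 > 35 → go right; 69 > 64 → go right. Place as right child of 64.
Insert 70: 70 > 23 → go right; 70 > 35 → go right; 70 > 64 → go right; 70 > 69 → go right. Place as right child of 69.
Insert 83: 83 > 23 → go right; 83 > 35 → go right; 83 > 64 → go right; 83 > 69 → go right; 83 > 70 → go right. Place as right child of 70.
Insert 44: 44 > 23 → go right; 44 > 35 → go right; 44 < 64 → go left; 44 < 57 → go left. Place as left child of 57.
Insert 48: 48 > 23 → go right; 48 > 35 → go right; 48 < 64 → go left; 48 < 57 → go left; 48 > 44 → go right. Place as right child of 44.
Insert 56: 56 > 23 → go right; 56 > 35 → go right; 56 < 64 → go left; 56 < 57 → go left; 56 > 44 → go right; 56 > 48 → go right. Place as right child of 48.
Insert 29: 29 > 23 → go right; 29 < 35 → go left. Place as left child of 35.

57 69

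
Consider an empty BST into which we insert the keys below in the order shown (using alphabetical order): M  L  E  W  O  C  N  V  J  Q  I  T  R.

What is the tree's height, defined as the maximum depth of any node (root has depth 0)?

Insert M: tree is empty, so M becomes the root.
Insert L: L < M → go left. Place as left child of M.
Insert E: E < M → go left; E < L → go left. Place as left child of L.
Insert W: W > M → go right. Place as right child of M.
Insert O: O > M → go right; O < W → go left. Place as left child of W.
Insert C: C < M → go left; C < L → go left; C < E → go left. Place as left child of E.
Insert N: N > M → go right; N < W → go left; N < O → go left. Place as left child of O.
Insert V: V > M → go right; V < W → go left; V > O → go right. Place as right child of O.
Insert J: J < M → go left; J < L → go left; J > E → go right. Place as right child of E.
Insert Q: Q > M → go right; Q < W → go left; Q > O → go right; Q < V → go left. Place as left child of V.
Insert I: I < M → go left; I < L → go left; I > E → go right; I < J → go left. Place as left child of J.
Insert T: T > M → go right; T < W → go left; T > O → go right; T < V → go left; T > Q → go right. Place as right child of Q.
Insert R: R > M → go right; R < W → go left; R > O → go right; R < V → go left; R > Q → go right; R < T → go left. Place as left child of T.

The deepest node is R at depth 6.

6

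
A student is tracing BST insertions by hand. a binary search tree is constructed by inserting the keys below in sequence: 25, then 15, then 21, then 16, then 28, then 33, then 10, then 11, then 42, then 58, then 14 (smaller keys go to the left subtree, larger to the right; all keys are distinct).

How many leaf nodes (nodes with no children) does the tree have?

3

Insert 25: tree is empty, so 25 becomes the root.
Insert 15: 15 < 25 → go left. Place as left child of 25.
Insert 21: 21 < 25 → go left; 21 > 15 → go right. Place as right child of 15.
Insert 16: 16 < 25 → go left; 16 > 15 → go right; 16 < 21 → go left. Place as left child of 21.
Insert 28: 28 > 25 → go right. Place as right child of 25.
Insert 33: 33 > 25 → go right; 33 > 28 → go right. Place as right child of 28.
Insert 10: 10 < 25 → go left; 10 < 15 → go left. Place as left child of 15.
Insert 11: 11 < 25 → go left; 11 < 15 → go left; 11 > 10 → go right. Place as right child of 10.
Insert 42: 42 > 25 → go right; 42 > 28 → go right; 42 > 33 → go right. Place as right child of 33.
Insert 58: 58 > 25 → go right; 58 > 28 → go right; 58 > 33 → go right; 58 > 42 → go right. Place as right child of 42.
Insert 14: 14 < 25 → go left; 14 < 15 → go left; 14 > 10 → go right; 14 > 11 → go right. Place as right child of 11.

Leaves: 14, 16, 58 — 3 in total.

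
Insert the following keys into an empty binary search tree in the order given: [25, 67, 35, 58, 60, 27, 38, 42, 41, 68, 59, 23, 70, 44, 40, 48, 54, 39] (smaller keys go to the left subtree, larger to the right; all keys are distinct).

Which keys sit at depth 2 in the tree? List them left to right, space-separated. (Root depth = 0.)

Insert 25: tree is empty, so 25 becomes the root.
Insert 67: 67 > 25 → go right. Place as right child of 25.
Insert 35: 35 > 25 → go right; 35 < 67 → go left. Place as left child of 67.
Insert 58: 58 > 25 → go right; 58 < 67 → go left; 58 > 35 → go right. Place as right child of 35.
Insert 60: 60 > 25 → go right; 60 < 67 → go left; 60 > 35 → go right; 60 > 58 → go right. Place as right child of 58.
Insert 27: 27 > 25 → go right; 27 < 67 → go left; 27 < 35 → go left. Place as left child of 35.
Insert 38: 38 > 25 → go right; 38 < 67 → go left; 38 > 35 → go right; 38 < 58 → go left. Place as left child of 58.
Insert 42: 42 > 25 → go right; 42 < 67 → go left; 42 > 35 → go right; 42 < 58 → go left; 42 > 38 → go right. Place as right child of 38.
Insert 41: 41 > 25 → go right; 41 < 67 → go left; 41 > 35 → go right; 41 < 58 → go left; 41 > 38 → go right; 41 < 42 → go left. Place as left child of 42.
Insert 68: 68 > 25 → go right; 68 > 67 → go right. Place as right child of 67.
Insert 59: 59 > 25 → go right; 59 < 67 → go left; 59 > 35 → go right; 59 > 58 → go right; 59 < 60 → go left. Place as left child of 60.
Insert 23: 23 < 25 → go left. Place as left child of 25.
Insert 70: 70 > 25 → go right; 70 > 67 → go right; 70 > 68 → go right. Place as right child of 68.
Insert 44: 44 > 25 → go right; 44 < 67 → go left; 44 > 35 → go right; 44 < 58 → go left; 44 > 38 → go right; 44 > 42 → go right. Place as right child of 42.
Insert 40: 40 > 25 → go right; 40 < 67 → go left; 40 > 35 → go right; 40 < 58 → go left; 40 > 38 → go right; 40 < 42 → go left; 40 < 41 → go left. Place as left child of 41.
Insert 48: 48 > 25 → go right; 48 < 67 → go left; 48 > 35 → go right; 48 < 58 → go left; 48 > 38 → go right; 48 > 42 → go right; 48 > 44 → go right. Place as right child of 44.
Insert 54: 54 > 25 → go right; 54 < 67 → go left; 54 > 35 → go right; 54 < 58 → go left; 54 > 38 → go right; 54 > 42 → go right; 54 > 44 → go right; 54 > 48 → go right. Place as right child of 48.
Insert 39: 39 > 25 → go right; 39 < 67 → go left; 39 > 35 → go right; 39 < 58 → go left; 39 > 38 → go right; 39 < 42 → go left; 39 < 41 → go left; 39 < 40 → go left. Place as left child of 40.

35 68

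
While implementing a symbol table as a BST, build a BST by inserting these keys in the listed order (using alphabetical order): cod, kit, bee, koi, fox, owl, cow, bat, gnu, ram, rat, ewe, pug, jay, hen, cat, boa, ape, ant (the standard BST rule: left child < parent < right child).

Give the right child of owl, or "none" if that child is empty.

ram

Insert cod: tree is empty, so cod becomes the root.
Insert kit: kit > cod → go right. Place as right child of cod.
Insert bee: bee < cod → go left. Place as left child of cod.
Insert koi: koi > cod → go right; koi > kit → go right. Place as right child of kit.
Insert fox: fox > cod → go right; fox < kit → go left. Place as left child of kit.
Insert owl: owl > cod → go right; owl > kit → go right; owl > koi → go right. Place as right child of koi.
Insert cow: cow > cod → go right; cow < kit → go left; cow < fox → go left. Place as left child of fox.
Insert bat: bat < cod → go left; bat < bee → go left. Place as left child of bee.
Insert gnu: gnu > cod → go right; gnu < kit → go left; gnu > fox → go right. Place as right child of fox.
Insert ram: ram > cod → go right; ram > kit → go right; ram > koi → go right; ram > owl → go right. Place as right child of owl.
Insert rat: rat > cod → go right; rat > kit → go right; rat > koi → go right; rat > owl → go right; rat > ram → go right. Place as right child of ram.
Insert ewe: ewe > cod → go right; ewe < kit → go left; ewe < fox → go left; ewe > cow → go right. Place as right child of cow.
Insert pug: pug > cod → go right; pug > kit → go right; pug > koi → go right; pug > owl → go right; pug < ram → go left. Place as left child of ram.
Insert jay: jay > cod → go right; jay < kit → go left; jay > fox → go right; jay > gnu → go right. Place as right child of gnu.
Insert hen: hen > cod → go right; hen < kit → go left; hen > fox → go right; hen > gnu → go right; hen < jay → go left. Place as left child of jay.
Insert cat: cat < cod → go left; cat > bee → go right. Place as right child of bee.
Insert boa: boa < cod → go left; boa > bee → go right; boa < cat → go left. Place as left child of cat.
Insert ape: ape < cod → go left; ape < bee → go left; ape < bat → go left. Place as left child of bat.
Insert ant: ant < cod → go left; ant < bee → go left; ant < bat → go left; ant < ape → go left. Place as left child of ape.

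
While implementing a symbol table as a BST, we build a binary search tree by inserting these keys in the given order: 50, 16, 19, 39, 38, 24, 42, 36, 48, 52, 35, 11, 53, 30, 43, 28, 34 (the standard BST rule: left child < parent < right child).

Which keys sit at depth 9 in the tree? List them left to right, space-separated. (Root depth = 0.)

28 34

Insert 50: tree is empty, so 50 becomes the root.
Insert 16: 16 < 50 → go left. Place as left child of 50.
Insert 19: 19 < 50 → go left; 19 > 16 → go right. Place as right child of 16.
Insert 39: 39 < 50 → go left; 39 > 16 → go right; 39 > 19 → go right. Place as right child of 19.
Insert 38: 38 < 50 → go left; 38 > 16 → go right; 38 > 19 → go right; 38 < 39 → go left. Place as left child of 39.
Insert 24: 24 < 50 → go left; 24 > 16 → go right; 24 > 19 → go right; 24 < 39 → go left; 24 < 38 → go left. Place as left child of 38.
Insert 42: 42 < 50 → go left; 42 > 16 → go right; 42 > 19 → go right; 42 > 39 → go right. Place as right child of 39.
Insert 36: 36 < 50 → go left; 36 > 16 → go right; 36 > 19 → go right; 36 < 39 → go left; 36 < 38 → go left; 36 > 24 → go right. Place as right child of 24.
Insert 48: 48 < 50 → go left; 48 > 16 → go right; 48 > 19 → go right; 48 > 39 → go right; 48 > 42 → go right. Place as right child of 42.
Insert 52: 52 > 50 → go right. Place as right child of 50.
Insert 35: 35 < 50 → go left; 35 > 16 → go right; 35 > 19 → go right; 35 < 39 → go left; 35 < 38 → go left; 35 > 24 → go right; 35 < 36 → go left. Place as left child of 36.
Insert 11: 11 < 50 → go left; 11 < 16 → go left. Place as left child of 16.
Insert 53: 53 > 50 → go right; 53 > 52 → go right. Place as right child of 52.
Insert 30: 30 < 50 → go left; 30 > 16 → go right; 30 > 19 → go right; 30 < 39 → go left; 30 < 38 → go left; 30 > 24 → go right; 30 < 36 → go left; 30 < 35 → go left. Place as left child of 35.
Insert 43: 43 < 50 → go left; 43 > 16 → go right; 43 > 19 → go right; 43 > 39 → go right; 43 > 42 → go right; 43 < 48 → go left. Place as left child of 48.
Insert 28: 28 < 50 → go left; 28 > 16 → go right; 28 > 19 → go right; 28 < 39 → go left; 28 < 38 → go left; 28 > 24 → go right; 28 < 36 → go left; 28 < 35 → go left; 28 < 30 → go left. Place as left child of 30.
Insert 34: 34 < 50 → go left; 34 > 16 → go right; 34 > 19 → go right; 34 < 39 → go left; 34 < 38 → go left; 34 > 24 → go right; 34 < 36 → go left; 34 < 35 → go left; 34 > 30 → go right. Place as right child of 30.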